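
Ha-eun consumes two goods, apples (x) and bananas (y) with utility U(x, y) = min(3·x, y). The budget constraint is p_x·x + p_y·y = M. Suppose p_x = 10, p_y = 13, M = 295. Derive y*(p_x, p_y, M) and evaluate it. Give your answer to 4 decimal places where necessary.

Demand: x*(p_x,p_y,M) = M/(p_x + 3·p_y), y* = 3·M/(p_x + 3·p_y).
Here 10 + 3·13 = 49, giving y* = 18.0612.

y* = 18.0612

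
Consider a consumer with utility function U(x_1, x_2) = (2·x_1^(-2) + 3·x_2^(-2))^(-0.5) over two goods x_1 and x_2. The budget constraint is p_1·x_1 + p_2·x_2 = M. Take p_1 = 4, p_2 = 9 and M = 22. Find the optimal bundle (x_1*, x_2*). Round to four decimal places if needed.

x_1* = 1.8546, x_2* = 1.6202

MU_x_1 ∝ 2·x_1^(-3), MU_x_2 ∝ 3·x_2^(-3), so MRS = (2/3)·(x_2/x_1)^(3) = p_1/p_2.
Hence x_2/x_1 = ((3/2)·p_1/p_2)^(1/(3)), i.e. raised to the 1/3 power.
Substitute x_2 = (x_2/x_1)·x_1 into the budget: x_1* = M/(p_1 + p_2·(x_2/x_1)).
Numerically x_2/x_1 = 0.87358, so x_1* = 22/(4 + 9·0.87358) = 1.8546 and x_2* = 0.87358·1.8546 = 1.6202.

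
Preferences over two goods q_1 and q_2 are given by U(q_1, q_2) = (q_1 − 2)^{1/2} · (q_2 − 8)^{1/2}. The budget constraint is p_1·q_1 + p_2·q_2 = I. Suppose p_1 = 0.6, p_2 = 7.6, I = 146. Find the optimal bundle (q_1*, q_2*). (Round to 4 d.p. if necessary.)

This is Cobb-Douglas in (q_1−2, q_2−8): tangency gives 0.5·p_2·(q_2−8) = 0.5·p_1·(q_1−2).
Substituting into the budget: q_1* = 2 + 0.5·(I − 2·p_1 − 8·p_2)/p_1, and q_2* = 8 + 0.5·(…)/p_2.
Discretionary income = 146 − 2·0.6 − 8·7.6 = 84; q_1* = 2 + 0.5·84/0.6 = 72; q_2* = 8 + 0.5·84/7.6 = 13.5263.

q_1* = 72, q_2* = 13.5263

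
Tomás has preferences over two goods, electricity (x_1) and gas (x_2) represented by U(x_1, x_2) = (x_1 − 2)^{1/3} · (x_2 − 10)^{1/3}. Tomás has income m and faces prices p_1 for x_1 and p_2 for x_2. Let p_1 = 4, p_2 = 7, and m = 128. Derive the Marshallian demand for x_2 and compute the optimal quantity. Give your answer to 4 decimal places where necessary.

This is Cobb-Douglas in (x_1−2, x_2−10): tangency gives 1/3·p_2·(x_2−10) = 1/3·p_1·(x_1−2).
After buying the subsistence bundle (2, 10), a share 0.5 of the remaining income goes to x_1: x_1* = 2 + 0.5·(m − 2p_1 − 10p_2)/p_1.
Discretionary income = 128 − 2·4 − 10·7 = 50; x_2* = 10 + 0.5·50/7 = 13.5714.

x_2* = 13.5714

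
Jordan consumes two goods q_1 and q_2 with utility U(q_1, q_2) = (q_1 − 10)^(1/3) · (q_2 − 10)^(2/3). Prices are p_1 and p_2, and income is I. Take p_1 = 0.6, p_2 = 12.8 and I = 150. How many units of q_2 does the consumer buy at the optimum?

q_2* = 10.8333

Let q_1' = q_1−10, q_2' = q_2−10. MRS = (1/2)·q_2'/q_1' = p_1/p_2.
Substituting into the budget: q_1* = 10 + 1/3·(I − 10·p_1 − 10·p_2)/p_1, and q_2* = 10 + 2/3·(…)/p_2.
Discretionary income = 150 − 10·0.6 − 10·12.8 = 16; q_2* = 10 + 2/3·16/12.8 = 10.8333.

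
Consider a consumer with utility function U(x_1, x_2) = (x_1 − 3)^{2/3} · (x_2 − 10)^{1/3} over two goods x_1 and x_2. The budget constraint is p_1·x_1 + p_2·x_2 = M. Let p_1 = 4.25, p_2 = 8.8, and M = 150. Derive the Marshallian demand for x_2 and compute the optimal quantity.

x_2* = 11.8655

MRS = 2·(x_2−10)/(x_1−3). Tangency with p_1/p_2 gives x_2−10 = (1/2)·(p_1/p_2)·(x_1−3).
After buying the subsistence bundle (3, 10), a share 2/3 of the remaining income goes to x_1: x_1* = 3 + 2/3·(M − 3p_1 − 10p_2)/p_1.
Discretionary income = 150 − 3·4.25 − 10·8.8 = 49.25; x_2* = 10 + 1/3·49.25/8.8 = 11.8655.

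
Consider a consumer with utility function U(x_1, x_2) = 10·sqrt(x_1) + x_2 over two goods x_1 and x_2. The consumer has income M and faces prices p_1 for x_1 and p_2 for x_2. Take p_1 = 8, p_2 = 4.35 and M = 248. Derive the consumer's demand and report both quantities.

x_1* = 7.3916, x_2* = 43.4177

MU_x_1 = 5/√x_1, MU_x_2 = 1. Tangency: 5/√x_1 = p_1/p_2.
Solve: √x_1 = 5·p_2/p_1, so x_1*(p_1,p_2) = (5·p_2/p_1)², and x_2* = (M − p_1·x_1*)/p_2.
Plugging in: x_1* = (5·4.35/8)² = 7.3916, x_2* = 43.4177.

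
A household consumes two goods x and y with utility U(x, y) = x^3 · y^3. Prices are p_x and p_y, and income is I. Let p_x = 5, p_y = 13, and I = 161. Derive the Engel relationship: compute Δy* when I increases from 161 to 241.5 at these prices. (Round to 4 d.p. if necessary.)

The MRS is y/x. Set MRS = p_x/p_y.
So 3·p_y·y = 3·p_x·x; combined with the budget, a share 0.5 of income goes to x.
Demand: x*(p_x,p_y,I) = 0.5·I/p_x and y* = 0.5·I/p_y.
At p_x=5, p_y=13, I=161: y* = 0.5·161/13 = 6.1923.
At I' = 241.5: y* = 9.2885. Change: 9.2885 − 6.1923 = 3.0962.

Δy* = 3.0962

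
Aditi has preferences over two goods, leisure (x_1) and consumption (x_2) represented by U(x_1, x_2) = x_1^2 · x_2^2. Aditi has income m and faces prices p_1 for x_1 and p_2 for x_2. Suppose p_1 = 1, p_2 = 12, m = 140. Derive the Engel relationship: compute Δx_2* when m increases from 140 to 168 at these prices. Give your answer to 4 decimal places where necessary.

Δx_2* = 1.1667

Tangency: MRS = x_2/x_1 = p_1/p_2.
So 2·p_2·x_2 = 2·p_1·x_1; combined with the budget, a share 0.5 of income goes to x_1.
Demand: x_1*(p_1,p_2,m) = 0.5·m/p_1 and x_2* = 0.5·m/p_2.
At p_1=1, p_2=12, m=140: x_2* = 0.5·140/12 = 5.8333.
At m' = 168: x_2* = 7. Change: 7 − 5.8333 = 1.1667.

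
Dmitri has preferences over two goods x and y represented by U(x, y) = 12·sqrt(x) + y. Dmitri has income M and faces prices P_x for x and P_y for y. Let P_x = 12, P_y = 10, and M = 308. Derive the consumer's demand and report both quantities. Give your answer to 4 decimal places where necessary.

Thus x* = (6·P_y/P_x)² — independent of M — with the rest of income spent on y.
Plugging in: x* = (6·10/12)² = 25, y* = 0.8.

x* = 25, y* = 0.8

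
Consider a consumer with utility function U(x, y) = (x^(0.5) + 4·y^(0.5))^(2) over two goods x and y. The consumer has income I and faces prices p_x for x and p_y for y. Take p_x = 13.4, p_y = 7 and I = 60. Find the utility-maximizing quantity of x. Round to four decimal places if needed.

MRS = MU_x/MU_y = (1/4)·(y/x)^(0.5). Set equal to p_x/p_y.
Solve for the ratio: y/x = [4·p_x/p_y]^(2).
Substitute y = (y/x)·x into the budget: x* = I/(p_x + p_y·(y/x)).
Numerically y/x = 58.631837, so x* = 60/(13.4 + 7·58.631837) = 0.1416.

x* = 0.1416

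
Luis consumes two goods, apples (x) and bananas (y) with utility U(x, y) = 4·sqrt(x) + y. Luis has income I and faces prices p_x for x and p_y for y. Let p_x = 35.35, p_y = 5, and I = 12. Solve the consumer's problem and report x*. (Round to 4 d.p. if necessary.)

MU_x = 2/√x, MU_y = 1. Tangency: 2/√x = p_x/p_y.
Solve: √x = 2·p_y/p_x, so x*(p_x,p_y) = (2·p_y/p_x)², and y* = (I − p_x·x*)/p_y.
Plugging in: x* = (2·5/35.35)² = 0.08.

x* = 0.08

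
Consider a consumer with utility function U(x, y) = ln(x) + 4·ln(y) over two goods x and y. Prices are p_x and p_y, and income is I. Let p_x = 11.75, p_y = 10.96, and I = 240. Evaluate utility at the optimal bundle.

MU_x/MU_y = (y)/(4·x); tangency sets this equal to p_x/p_y.
Rearranging, p_y·y = 4·p_x·x. Substituting into the budget gives p_x·x·(1 + 4) = I.
Demand: x*(p_x,p_y,I) = 0.2·I/p_x and y* = 0.8·I/p_y.
At p_x=11.75, p_y=10.96, I=240: x* = 0.2·240/11.75 = 4.0851, y* = 17.5182.
Utility at the optimum: U(4.0851, 17.5182) = 12.8603.

V = 12.8603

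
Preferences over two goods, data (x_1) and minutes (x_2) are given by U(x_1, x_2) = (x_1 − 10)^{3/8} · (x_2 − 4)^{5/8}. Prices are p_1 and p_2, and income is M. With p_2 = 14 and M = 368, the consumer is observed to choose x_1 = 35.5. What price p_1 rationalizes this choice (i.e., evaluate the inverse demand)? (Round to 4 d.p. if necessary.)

p_1 = 4

This is Cobb-Douglas in (x_1−10, x_2−4): tangency gives 0.375·p_2·(x_2−4) = 0.625·p_1·(x_1−10).
After buying the subsistence bundle (10, 4), a share 0.375 of the remaining income goes to x_1: x_1* = 10 + 0.375·(M − 10p_1 − 4p_2)/p_1.
Set x_1* = 35.5 in the demand function and solve for p_1: p_1 = 4.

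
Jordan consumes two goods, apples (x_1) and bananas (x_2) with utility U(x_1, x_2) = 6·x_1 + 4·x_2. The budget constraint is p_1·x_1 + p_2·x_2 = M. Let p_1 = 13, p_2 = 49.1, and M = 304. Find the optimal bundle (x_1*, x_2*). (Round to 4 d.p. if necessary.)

Perfect substitutes: compare marginal utility per dollar. 6/p_1 vs 4/p_2 → 0.4615 vs 0.0815.
x_1 gives more utility per dollar, so spend all income on x_1: x_1* = M/p_1, x_2* = 0.
Numerically: x_1* = 23.3846, x_2* = 0.

x_1* = 23.3846, x_2* = 0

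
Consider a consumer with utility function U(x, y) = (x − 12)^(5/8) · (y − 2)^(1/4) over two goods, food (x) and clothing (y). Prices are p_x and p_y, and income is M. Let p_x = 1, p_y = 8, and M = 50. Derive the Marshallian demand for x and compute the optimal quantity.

Let x' = x−12, y' = y−2. MRS = (5/2)·y'/x' = p_x/p_y.
Substituting into the budget: x* = 12 + 5/7·(M − 12·p_x − 2·p_y)/p_x, and y* = 2 + 2/7·(…)/p_y.
Discretionary income = 50 − 12·1 − 2·8 = 22; x* = 12 + 5/7·22/1 = 27.7143.

x* = 27.7143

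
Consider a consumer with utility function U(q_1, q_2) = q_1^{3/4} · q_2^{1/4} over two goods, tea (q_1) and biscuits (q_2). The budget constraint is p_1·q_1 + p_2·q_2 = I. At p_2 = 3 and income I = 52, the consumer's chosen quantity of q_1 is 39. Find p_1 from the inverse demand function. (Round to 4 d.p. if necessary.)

The MRS is 3·q_2/q_1. Set MRS = p_1/p_2.
Rearranging, p_2·q_2 = (1/3)·p_1·q_1. Substituting into the budget gives p_1·q_1·(1 + (1/3)) = I.
Demand: q_1*(p_1,p_2,I) = 0.75·I/p_1 and q_2* = 0.25·I/p_2.
Set q_1* = 39 in the demand function and solve for p_1: p_1 = 1.

p_1 = 1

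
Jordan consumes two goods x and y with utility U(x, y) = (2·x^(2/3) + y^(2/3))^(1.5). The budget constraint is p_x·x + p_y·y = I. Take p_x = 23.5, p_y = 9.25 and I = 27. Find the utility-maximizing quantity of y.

y* = 1.3034

MRS = MU_x/MU_y = 2·(y/x)^(1/3). Set equal to p_x/p_y.
Solve for the ratio: y/x = [(1/2)·p_x/p_y]^(3).
With the ratio pinned down, the budget gives x* = I/(p_x + p_y·(y/x)) and y* = (y/x)·x*.
Numerically y/x = 2.049691, so x* = 27/(23.5 + 9.25·2.049691) = 0.6359 and y* = 2.049691·0.6359 = 1.3034.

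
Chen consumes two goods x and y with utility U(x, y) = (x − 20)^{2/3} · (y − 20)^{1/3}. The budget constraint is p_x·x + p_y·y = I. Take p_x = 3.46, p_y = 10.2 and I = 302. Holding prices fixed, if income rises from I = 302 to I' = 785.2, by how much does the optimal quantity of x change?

Δx* = 93.1021

MRS = 2·(y−20)/(x−20). Tangency with p_x/p_y gives y−20 = (1/2)·(p_x/p_y)·(x−20).
Substituting into the budget: x* = 20 + 2/3·(I − 20·p_x − 20·p_y)/p_x, and y* = 20 + 1/3·(…)/p_y.
Discretionary income = 302 − 20·3.46 − 20·10.2 = 28.8; x* = 20 + 2/3·28.8/3.46 = 25.5491.
At I' = 785.2: x* = 118.6513. Change: 118.6513 − 25.5491 = 93.1021.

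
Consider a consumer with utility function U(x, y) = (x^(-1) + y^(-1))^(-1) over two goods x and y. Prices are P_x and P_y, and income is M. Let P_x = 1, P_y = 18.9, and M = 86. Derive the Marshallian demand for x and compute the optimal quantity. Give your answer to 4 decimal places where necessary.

MRS = MU_x/MU_y = (y/x)^(2). Set equal to P_x/P_y.
Solve for the ratio: y/x = [P_x/P_y]^(0.5).
With the ratio pinned down, the budget gives x* = M/(P_x + P_y·(y/x)) and y* = (y/x)·x*.
Numerically y/x = 0.230022, so x* = 86/(1 + 18.9·0.230022) = 16.0825.

x* = 16.0825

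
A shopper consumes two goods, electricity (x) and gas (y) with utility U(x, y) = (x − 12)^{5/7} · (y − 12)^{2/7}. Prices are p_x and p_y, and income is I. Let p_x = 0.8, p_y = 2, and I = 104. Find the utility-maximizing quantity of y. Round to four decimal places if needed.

Let x' = x−12, y' = y−12. MRS = (5/2)·y'/x' = p_x/p_y.
Substituting into the budget: x* = 12 + 5/7·(I − 12·p_x − 12·p_y)/p_x, and y* = 12 + 2/7·(…)/p_y.
Discretionary income = 104 − 12·0.8 − 12·2 = 70.4; y* = 12 + 2/7·70.4/2 = 22.0571.

y* = 22.0571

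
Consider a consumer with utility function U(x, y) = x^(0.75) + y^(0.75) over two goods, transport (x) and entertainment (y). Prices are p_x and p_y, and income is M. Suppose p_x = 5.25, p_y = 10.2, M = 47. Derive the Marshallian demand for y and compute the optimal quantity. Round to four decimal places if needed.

y* = 0.5529

From the CES first-order condition, (y/x)^(0.25) = p_x/p_y.
Solve for the ratio: y/x = [p_x/p_y]^(4).
Substitute y = (y/x)·x into the budget: x* = M/(p_x + p_y·(y/x)).
Numerically y/x = 0.070184, so x* = 47/(5.25 + 10.2·0.070184) = 7.8781 and y* = 0.070184·7.8781 = 0.5529.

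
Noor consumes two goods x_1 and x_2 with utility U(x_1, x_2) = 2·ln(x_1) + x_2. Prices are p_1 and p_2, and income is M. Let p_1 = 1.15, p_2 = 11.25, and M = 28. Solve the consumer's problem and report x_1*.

Set MRS = p_1/p_2: (2/x_1)/1 = p_1/p_2.
So x_1*(p_1,p_2) = 2·p_2/p_1, independent of income; and x_2* = (M − 2·p_2)/p_2.
At the given prices: x_1* = 2·11.25/1.15 = 19.5652.

x_1* = 19.5652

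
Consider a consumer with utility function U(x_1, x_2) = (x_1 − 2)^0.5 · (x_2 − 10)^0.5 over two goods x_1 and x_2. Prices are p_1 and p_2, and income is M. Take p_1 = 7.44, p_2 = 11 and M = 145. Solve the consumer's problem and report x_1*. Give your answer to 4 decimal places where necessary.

x_1* = 3.3522

MRS = (x_2−10)/(x_1−2). Tangency with p_1/p_2 gives x_2−10 = (p_1/p_2)·(x_1−2).
Substituting into the budget: x_1* = 2 + 0.5·(M − 2·p_1 − 10·p_2)/p_1, and x_2* = 10 + 0.5·(…)/p_2.
Discretionary income = 145 − 2·7.44 − 10·11 = 20.12; x_1* = 2 + 0.5·20.12/7.44 = 3.3522.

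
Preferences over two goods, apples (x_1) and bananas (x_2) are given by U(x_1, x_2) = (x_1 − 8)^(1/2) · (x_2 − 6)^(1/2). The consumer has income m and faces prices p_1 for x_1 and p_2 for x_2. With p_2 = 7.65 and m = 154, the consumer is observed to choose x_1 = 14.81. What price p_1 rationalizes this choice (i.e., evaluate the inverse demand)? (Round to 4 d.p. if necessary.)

p_1 = 5

This is Cobb-Douglas in (x_1−8, x_2−6): tangency gives 0.5·p_2·(x_2−6) = 0.5·p_1·(x_1−8).
After buying the subsistence bundle (8, 6), a share 0.5 of the remaining income goes to x_1: x_1* = 8 + 0.5·(m − 8p_1 − 6p_2)/p_1.
Set x_1* = 14.81 in the demand function and solve for p_1: p_1 = 5.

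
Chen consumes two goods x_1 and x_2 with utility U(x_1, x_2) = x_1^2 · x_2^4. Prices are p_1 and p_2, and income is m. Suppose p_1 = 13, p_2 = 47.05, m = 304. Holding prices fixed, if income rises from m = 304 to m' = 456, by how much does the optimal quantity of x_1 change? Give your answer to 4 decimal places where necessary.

Δx_1* = 3.8974

The MRS is (1/2)·x_2/x_1. Set MRS = p_1/p_2.
So 2·p_2·x_2 = 4·p_1·x_1; combined with the budget, a share 1/3 of income goes to x_1.
Demand: x_1*(p_1,p_2,m) = 1/3·m/p_1 and x_2* = 2/3·m/p_2.
At p_1=13, p_2=47.05, m=304: x_1* = 1/3·304/13 = 7.7949.
At m' = 456: x_1* = 11.6923. Change: 11.6923 − 7.7949 = 3.8974.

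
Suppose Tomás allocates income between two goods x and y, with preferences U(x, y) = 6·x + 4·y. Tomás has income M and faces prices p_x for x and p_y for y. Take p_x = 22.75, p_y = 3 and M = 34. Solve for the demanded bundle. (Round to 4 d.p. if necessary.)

Linear utility — the consumer picks whichever good has higher MU/price: 6/22.75 = 0.2637 vs 4/3 = 1.3333.
y gives more utility per dollar, so spend all income on y: y* = M/p_y, x* = 0.
Numerically: x* = 0, y* = 11.3333.

x* = 0, y* = 11.3333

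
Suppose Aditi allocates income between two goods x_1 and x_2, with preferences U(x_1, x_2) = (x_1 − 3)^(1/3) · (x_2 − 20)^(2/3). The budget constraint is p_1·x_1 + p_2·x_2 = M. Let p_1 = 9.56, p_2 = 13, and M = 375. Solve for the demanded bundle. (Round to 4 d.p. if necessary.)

x_1* = 6.0098, x_2* = 24.4267

MRS = (1/2)·(x_2−20)/(x_1−3). Tangency with p_1/p_2 gives x_2−20 = 2·(p_1/p_2)·(x_1−3).
Substituting into the budget: x_1* = 3 + 1/3·(M − 3·p_1 − 20·p_2)/p_1, and x_2* = 20 + 2/3·(…)/p_2.
Discretionary income = 375 − 3·9.56 − 20·13 = 86.32; x_1* = 3 + 1/3·86.32/9.56 = 6.0098; x_2* = 20 + 2/3·86.32/13 = 24.4267.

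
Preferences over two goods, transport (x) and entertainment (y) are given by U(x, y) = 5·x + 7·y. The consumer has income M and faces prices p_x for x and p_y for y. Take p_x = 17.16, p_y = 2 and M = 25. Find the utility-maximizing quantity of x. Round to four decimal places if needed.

x* = 0

Linear utility — the consumer picks whichever good has higher MU/price: 5/17.16 = 0.2914 vs 7/2 = 3.5.
y gives more utility per dollar, so spend all income on y: y* = M/p_y, x* = 0.
Numerically: x* = 0, y* = 12.5.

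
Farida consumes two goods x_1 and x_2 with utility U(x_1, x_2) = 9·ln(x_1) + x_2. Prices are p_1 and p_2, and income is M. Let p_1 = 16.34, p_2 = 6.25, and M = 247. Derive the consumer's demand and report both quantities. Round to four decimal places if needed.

x_1* = 3.4425, x_2* = 30.52

MU_x_1 = 9/x_1, MU_x_2 = 1. Tangency: 9/x_1 = p_1/p_2.
So x_1*(p_1,p_2) = 9·p_2/p_1, independent of income; and x_2* = (M − 9·p_2)/p_2.
At the given prices: x_1* = 9·6.25/16.34 = 3.4425, and x_2* = 30.52.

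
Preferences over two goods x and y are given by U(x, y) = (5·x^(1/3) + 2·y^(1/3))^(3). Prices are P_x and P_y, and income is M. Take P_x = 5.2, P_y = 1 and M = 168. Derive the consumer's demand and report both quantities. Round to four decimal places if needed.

x* = 20.4883, y* = 61.4611

From the CES first-order condition, (5/2)·(y/x)^(2/3) = P_x/P_y.
Hence y/x = ((2/5)·P_x/P_y)^(1/(2/3)), i.e. raised to the 1.5 power.
Substitute y = (y/x)·x into the budget: x* = M/(P_x + P_y·(y/x)).
Numerically y/x = 2.999819, so x* = 168/(5.2 + 1·2.999819) = 20.4883 and y* = 2.999819·20.4883 = 61.4611.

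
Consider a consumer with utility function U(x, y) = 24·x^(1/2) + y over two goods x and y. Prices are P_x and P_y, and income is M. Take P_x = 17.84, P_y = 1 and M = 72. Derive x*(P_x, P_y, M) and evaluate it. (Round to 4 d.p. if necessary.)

x* = 0.4525

Set MRS = P_x/P_y: 12·x^(−1/2) = P_x/P_y.
Solve: √x = 12·P_y/P_x, so x*(P_x,P_y) = (12·P_y/P_x)², and y* = (M − P_x·x*)/P_y.
Plugging in: x* = (12·1/17.84)² = 0.4525.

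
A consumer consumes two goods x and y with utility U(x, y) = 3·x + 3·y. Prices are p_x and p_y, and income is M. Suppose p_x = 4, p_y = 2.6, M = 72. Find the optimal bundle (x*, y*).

x* = 0, y* = 27.6923

y gives more utility per dollar, so spend all income on y: y* = M/p_y, x* = 0.
Numerically: x* = 0, y* = 27.6923.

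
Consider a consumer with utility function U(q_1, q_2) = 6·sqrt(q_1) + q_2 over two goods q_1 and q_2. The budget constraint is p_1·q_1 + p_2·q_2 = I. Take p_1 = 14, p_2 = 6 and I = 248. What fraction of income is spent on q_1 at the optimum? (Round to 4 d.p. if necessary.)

Thus q_1* = (3·p_2/p_1)² — independent of I — with the rest of income spent on q_2.
Plugging in: q_1* = (3·6/14)² = 1.6531, q_2* = 37.4762.
Expenditure on q_1: 14·1.6531 = 23.1429; share = 0.0933.

share on q_1 = 0.0933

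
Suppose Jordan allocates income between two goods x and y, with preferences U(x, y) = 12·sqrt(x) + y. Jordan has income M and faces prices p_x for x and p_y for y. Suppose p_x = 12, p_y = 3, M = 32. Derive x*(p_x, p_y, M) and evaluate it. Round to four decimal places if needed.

x* = 2.25

Utility is quasi-linear in y; the FOC for x is 6/√x = p_x/p_y.
Thus x* = (6·p_y/p_x)² — independent of M — with the rest of income spent on y.
Plugging in: x* = (6·3/12)² = 2.25.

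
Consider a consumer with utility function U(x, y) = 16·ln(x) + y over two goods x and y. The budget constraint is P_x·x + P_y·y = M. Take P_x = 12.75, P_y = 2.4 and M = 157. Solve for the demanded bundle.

Set MRS = P_x/P_y: (16/x)/1 = P_x/P_y.
So x*(P_x,P_y) = 16·P_y/P_x, independent of income; and y* = (M − 16·P_y)/P_y.
At the given prices: x* = 16·2.4/12.75 = 3.0118, and y* = 49.4167.

x* = 3.0118, y* = 49.4167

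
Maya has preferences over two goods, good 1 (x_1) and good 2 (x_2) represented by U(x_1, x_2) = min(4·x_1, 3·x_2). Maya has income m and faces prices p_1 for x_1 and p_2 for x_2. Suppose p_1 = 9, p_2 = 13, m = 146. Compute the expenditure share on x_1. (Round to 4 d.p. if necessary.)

Leontief preferences: the optimum is at the kink where x_1/3 = x_2/4, i.e. x_2 = (4/3)·x_1.
Budget: p_1·x_1 + p_2·(4/3)·x_1 = m, so (3·p_1 + 4·p_2)·x_1 = 3·m.
Demand: x_1*(p_1,p_2,m) = 3·m/(3·p_1 + 4·p_2), x_2* = 4·m/(3·p_1 + 4·p_2).
Here 3·9 + 4·13 = 79, giving x_1* = 5.5443 and x_2* = 7.3924.
Expenditure on x_1: 9·5.5443 = 49.8987; share = 0.3418.

share on x_1 = 0.3418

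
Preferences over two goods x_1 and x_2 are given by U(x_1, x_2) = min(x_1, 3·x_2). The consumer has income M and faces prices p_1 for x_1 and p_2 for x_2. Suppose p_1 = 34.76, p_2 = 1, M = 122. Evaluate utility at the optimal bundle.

V = 3.4764

Here 3·34.76 + 1 = 105.28, giving x_1* = 3.4764 and x_2* = 1.1588.
Utility at the optimum: U(3.4764, 1.1588) = 3.4764.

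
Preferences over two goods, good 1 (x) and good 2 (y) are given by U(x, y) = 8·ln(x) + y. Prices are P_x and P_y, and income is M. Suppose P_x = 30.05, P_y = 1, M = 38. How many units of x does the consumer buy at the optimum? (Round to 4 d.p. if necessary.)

x* = 0.2662

Set MRS = P_x/P_y: (8/x)/1 = P_x/P_y.
So x*(P_x,P_y) = 8·P_y/P_x, independent of income; and y* = (M − 8·P_y)/P_y.
At the given prices: x* = 8·1/30.05 = 0.2662.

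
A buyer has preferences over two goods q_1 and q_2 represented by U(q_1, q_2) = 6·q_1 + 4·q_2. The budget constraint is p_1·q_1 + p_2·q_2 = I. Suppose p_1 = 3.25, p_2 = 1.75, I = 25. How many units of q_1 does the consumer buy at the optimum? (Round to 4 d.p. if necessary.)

q_1* = 0

q_2 gives more utility per dollar, so spend all income on q_2: q_2* = I/p_2, q_1* = 0.
Numerically: q_1* = 0, q_2* = 14.2857.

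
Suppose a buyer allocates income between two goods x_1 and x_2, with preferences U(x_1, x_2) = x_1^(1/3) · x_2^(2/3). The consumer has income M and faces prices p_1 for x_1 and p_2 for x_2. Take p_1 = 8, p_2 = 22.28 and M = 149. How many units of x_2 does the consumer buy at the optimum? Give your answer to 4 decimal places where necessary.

The MRS is (1/2)·x_2/x_1. Set MRS = p_1/p_2.
So 1/3·p_2·x_2 = 2/3·p_1·x_1; combined with the budget, a share 1/3 of income goes to x_1.
Demand: x_1*(p_1,p_2,M) = 1/3·M/p_1 and x_2* = 2/3·M/p_2.
At p_1=8, p_2=22.28, M=149: x_2* = 2/3·149/22.28 = 4.4584.

x_2* = 4.4584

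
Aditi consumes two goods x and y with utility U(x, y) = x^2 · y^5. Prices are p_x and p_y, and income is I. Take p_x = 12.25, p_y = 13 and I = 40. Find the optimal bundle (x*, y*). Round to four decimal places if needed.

x* = 0.9329, y* = 2.1978

The MRS is (2/5)·y/x. Set MRS = p_x/p_y.
So 2·p_y·y = 5·p_x·x; combined with the budget, a share 2/7 of income goes to x.
Demand: x*(p_x,p_y,I) = 2/7·I/p_x and y* = 5/7·I/p_y.
At p_x=12.25, p_y=13, I=40: x* = 2/7·40/12.25 = 0.9329, y* = 2.1978.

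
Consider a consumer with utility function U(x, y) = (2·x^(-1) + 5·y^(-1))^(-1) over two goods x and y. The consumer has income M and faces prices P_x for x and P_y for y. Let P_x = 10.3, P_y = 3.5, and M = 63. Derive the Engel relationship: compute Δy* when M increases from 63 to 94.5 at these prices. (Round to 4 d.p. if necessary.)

Δy* = 4.3166

Substitute y = (y/x)·x into the budget: x* = M/(P_x + P_y·(y/x)).
Numerically y/x = 2.712405, so x* = 63/(10.3 + 3.5·2.712405) = 3.1829 and y* = 2.712405·3.1829 = 8.6333.
At M' = 94.5: y* = 12.9499. Change: 12.9499 − 8.6333 = 4.3166.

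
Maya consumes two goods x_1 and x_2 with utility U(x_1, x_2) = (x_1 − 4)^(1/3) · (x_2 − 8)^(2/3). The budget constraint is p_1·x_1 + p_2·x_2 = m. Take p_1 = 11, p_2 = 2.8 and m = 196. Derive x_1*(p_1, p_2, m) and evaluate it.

x_1* = 7.9273

Discretionary income = 196 − 4·11 − 8·2.8 = 129.6; x_1* = 4 + 1/3·129.6/11 = 7.9273.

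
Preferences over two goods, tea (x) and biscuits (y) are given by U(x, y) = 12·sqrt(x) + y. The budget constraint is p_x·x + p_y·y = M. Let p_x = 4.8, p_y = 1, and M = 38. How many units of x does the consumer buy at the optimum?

Set MRS = p_x/p_y: 6·x^(−1/2) = p_x/p_y.
Thus x* = (6·p_y/p_x)² — independent of M — with the rest of income spent on y.
Plugging in: x* = (6·1/4.8)² = 1.5625.

x* = 1.5625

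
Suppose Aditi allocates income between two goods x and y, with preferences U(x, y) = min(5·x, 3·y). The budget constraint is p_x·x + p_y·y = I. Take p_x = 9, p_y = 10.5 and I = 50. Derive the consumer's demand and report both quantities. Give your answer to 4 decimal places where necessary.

Demand: x*(p_x,p_y,I) = 3·I/(3·p_x + 5·p_y), y* = 5·I/(3·p_x + 5·p_y).
Here 3·9 + 5·10.5 = 79.5, giving x* = 1.8868 and y* = 3.1447.

x* = 1.8868, y* = 3.1447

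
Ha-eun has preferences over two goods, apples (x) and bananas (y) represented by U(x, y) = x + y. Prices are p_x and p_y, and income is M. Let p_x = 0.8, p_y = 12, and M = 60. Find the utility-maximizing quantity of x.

Linear utility — the consumer picks whichever good has higher MU/price: 1/0.8 = 1.25 vs 1/12 = 0.0833.
x gives more utility per dollar, so spend all income on x: x* = M/p_x, y* = 0.
Numerically: x* = 75, y* = 0.

x* = 75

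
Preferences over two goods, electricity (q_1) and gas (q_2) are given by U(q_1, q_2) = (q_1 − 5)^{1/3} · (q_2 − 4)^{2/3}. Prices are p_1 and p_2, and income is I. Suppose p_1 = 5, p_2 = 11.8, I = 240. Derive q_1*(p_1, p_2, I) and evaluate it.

q_1* = 16.1867

Let q_1' = q_1−5, q_2' = q_2−4. MRS = (1/2)·q_2'/q_1' = p_1/p_2.
Substituting into the budget: q_1* = 5 + 1/3·(I − 5·p_1 − 4·p_2)/p_1, and q_2* = 4 + 2/3·(…)/p_2.
Discretionary income = 240 − 5·5 − 4·11.8 = 167.8; q_1* = 5 + 1/3·167.8/5 = 16.1867.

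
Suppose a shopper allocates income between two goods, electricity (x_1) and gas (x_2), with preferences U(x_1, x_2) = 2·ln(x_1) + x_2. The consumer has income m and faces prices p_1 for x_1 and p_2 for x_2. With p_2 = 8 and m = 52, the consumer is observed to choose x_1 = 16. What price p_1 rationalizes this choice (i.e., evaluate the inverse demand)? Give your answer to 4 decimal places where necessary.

MU_x_1 = 2/x_1, MU_x_2 = 1. Tangency: 2/x_1 = p_1/p_2.
So x_1*(p_1,p_2) = 2·p_2/p_1, independent of income; and x_2* = (m − 2·p_2)/p_2.
Set x_1* = 16 in the demand function and solve for p_1: p_1 = 1.

p_1 = 1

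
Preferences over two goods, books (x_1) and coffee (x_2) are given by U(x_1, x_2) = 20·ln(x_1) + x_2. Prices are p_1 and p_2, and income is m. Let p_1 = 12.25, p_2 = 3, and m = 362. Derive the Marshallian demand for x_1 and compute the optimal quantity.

x_1* = 4.898

So x_1*(p_1,p_2) = 20·p_2/p_1, independent of income; and x_2* = (m − 20·p_2)/p_2.
At the given prices: x_1* = 20·3/12.25 = 4.898.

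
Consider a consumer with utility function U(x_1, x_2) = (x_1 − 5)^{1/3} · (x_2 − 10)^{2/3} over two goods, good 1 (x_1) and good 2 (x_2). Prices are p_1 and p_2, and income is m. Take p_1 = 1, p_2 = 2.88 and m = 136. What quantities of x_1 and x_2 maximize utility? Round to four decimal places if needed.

MRS = (1/2)·(x_2−10)/(x_1−5). Tangency with p_1/p_2 gives x_2−10 = 2·(p_1/p_2)·(x_1−5).
After buying the subsistence bundle (5, 10), a share 1/3 of the remaining income goes to x_1: x_1* = 5 + 1/3·(m − 5p_1 − 10p_2)/p_1.
Discretionary income = 136 − 5·1 − 10·2.88 = 102.2; x_1* = 5 + 1/3·102.2/1 = 39.0667; x_2* = 10 + 2/3·102.2/2.88 = 33.6574.

x_1* = 39.0667, x_2* = 33.6574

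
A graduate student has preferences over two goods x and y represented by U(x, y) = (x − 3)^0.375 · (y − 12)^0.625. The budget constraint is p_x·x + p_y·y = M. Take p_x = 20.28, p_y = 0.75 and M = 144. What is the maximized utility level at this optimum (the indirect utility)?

Substituting into the budget: x* = 3 + 0.375·(M − 3·p_x − 12·p_y)/p_x, and y* = 12 + 0.625·(…)/p_y.
Discretionary income = 144 − 3·20.28 − 12·0.75 = 74.16; x* = 3 + 0.375·74.16/20.28 = 4.3713; y* = 12 + 0.625·74.16/0.75 = 73.8.
Utility at the optimum: U(4.3713, 73.8) = 14.8181.

V = 14.8181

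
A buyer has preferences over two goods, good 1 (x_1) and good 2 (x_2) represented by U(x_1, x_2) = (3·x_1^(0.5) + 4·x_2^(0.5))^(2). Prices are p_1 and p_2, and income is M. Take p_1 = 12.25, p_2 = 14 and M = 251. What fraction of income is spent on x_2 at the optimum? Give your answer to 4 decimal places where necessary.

MU_x_1 ∝ 3·x_1^(-0.5), MU_x_2 ∝ 4·x_2^(-0.5), so MRS = (3/4)·(x_2/x_1)^(0.5) = p_1/p_2.
Hence x_2/x_1 = ((4/3)·p_1/p_2)^(1/(0.5)), i.e. raised to the 2 power.
Substitute x_2 = (x_2/x_1)·x_1 into the budget: x_1* = M/(p_1 + p_2·(x_2/x_1)).
Numerically x_2/x_1 = 1.361111, so x_1* = 251/(12.25 + 14·1.361111) = 8.0177 and x_2* = 1.361111·8.0177 = 10.913.
Expenditure on x_2: 14·10.913 = 152.7826; share = 0.6087.

share on x_2 = 0.6087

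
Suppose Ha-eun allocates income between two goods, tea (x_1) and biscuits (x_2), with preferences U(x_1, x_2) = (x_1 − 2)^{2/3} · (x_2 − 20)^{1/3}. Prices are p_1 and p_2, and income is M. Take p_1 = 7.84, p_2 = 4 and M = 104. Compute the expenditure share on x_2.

share on x_2 = 0.7959

MRS = 2·(x_2−20)/(x_1−2). Tangency with p_1/p_2 gives x_2−20 = (1/2)·(p_1/p_2)·(x_1−2).
After buying the subsistence bundle (2, 20), a share 2/3 of the remaining income goes to x_1: x_1* = 2 + 2/3·(M − 2p_1 − 20p_2)/p_1.
Discretionary income = 104 − 2·7.84 − 20·4 = 8.32; x_1* = 2 + 2/3·8.32/7.84 = 2.7075; x_2* = 20 + 1/3·8.32/4 = 20.6933.
Expenditure on x_2: 4·20.6933 = 82.7733; share = 0.7959.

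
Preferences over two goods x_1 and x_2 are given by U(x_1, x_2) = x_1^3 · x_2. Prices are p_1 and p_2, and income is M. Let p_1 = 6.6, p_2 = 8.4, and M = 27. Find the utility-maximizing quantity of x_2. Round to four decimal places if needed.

x_2* = 0.8036

Tangency: MRS = 3·x_2/x_1 = p_1/p_2.
Rearranging, p_2·x_2 = (1/3)·p_1·x_1. Substituting into the budget gives p_1·x_1·(1 + (1/3)) = M.
Demand: x_1*(p_1,p_2,M) = 0.75·M/p_1 and x_2* = 0.25·M/p_2.
At p_1=6.6, p_2=8.4, M=27: x_2* = 0.25·27/8.4 = 0.8036.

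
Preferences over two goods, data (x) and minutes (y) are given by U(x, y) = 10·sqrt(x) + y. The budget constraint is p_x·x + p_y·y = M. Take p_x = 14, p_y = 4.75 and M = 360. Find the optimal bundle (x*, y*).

x* = 2.8779, y* = 67.3073

Solve: √x = 5·p_y/p_x, so x*(p_x,p_y) = (5·p_y/p_x)², and y* = (M − p_x·x*)/p_y.
Plugging in: x* = (5·4.75/14)² = 2.8779, y* = 67.3073.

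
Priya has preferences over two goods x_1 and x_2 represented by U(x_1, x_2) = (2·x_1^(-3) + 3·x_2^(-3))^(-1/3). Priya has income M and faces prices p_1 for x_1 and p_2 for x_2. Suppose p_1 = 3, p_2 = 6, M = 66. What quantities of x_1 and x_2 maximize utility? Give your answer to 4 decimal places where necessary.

x_1* = 7.6891, x_2* = 7.1555

MRS = MU_x_1/MU_x_2 = (2/3)·(x_2/x_1)^(4). Set equal to p_1/p_2.
Hence x_2/x_1 = ((3/2)·p_1/p_2)^(1/(4)), i.e. raised to the 0.25 power.
With the ratio pinned down, the budget gives x_1* = M/(p_1 + p_2·(x_2/x_1)) and x_2* = (x_2/x_1)·x_1*.
Numerically x_2/x_1 = 0.930605, so x_1* = 66/(3 + 6·0.930605) = 7.6891 and x_2* = 0.930605·7.6891 = 7.1555.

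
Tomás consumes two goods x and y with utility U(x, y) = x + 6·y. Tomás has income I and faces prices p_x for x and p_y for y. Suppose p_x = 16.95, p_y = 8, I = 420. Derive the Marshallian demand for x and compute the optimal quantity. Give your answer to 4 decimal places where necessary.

Perfect substitutes: compare marginal utility per dollar. 1/p_x vs 6/p_y → 0.059 vs 0.75.
y gives more utility per dollar, so spend all income on y: y* = I/p_y, x* = 0.
Numerically: x* = 0, y* = 52.5.

x* = 0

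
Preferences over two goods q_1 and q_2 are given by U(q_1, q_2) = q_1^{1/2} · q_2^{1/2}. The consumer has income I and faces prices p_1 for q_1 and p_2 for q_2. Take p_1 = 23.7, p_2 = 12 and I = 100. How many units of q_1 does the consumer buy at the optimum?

q_1* = 2.1097

MU_q_1/MU_q_2 = (0.5·q_2)/(0.5·q_1); tangency sets this equal to p_1/p_2.
Rearranging, p_2·q_2 = p_1·q_1. Substituting into the budget gives p_1·q_1·(1 + 1) = I.
Demand: q_1*(p_1,p_2,I) = 0.5·I/p_1 and q_2* = 0.5·I/p_2.
At p_1=23.7, p_2=12, I=100: q_1* = 0.5·100/23.7 = 2.1097.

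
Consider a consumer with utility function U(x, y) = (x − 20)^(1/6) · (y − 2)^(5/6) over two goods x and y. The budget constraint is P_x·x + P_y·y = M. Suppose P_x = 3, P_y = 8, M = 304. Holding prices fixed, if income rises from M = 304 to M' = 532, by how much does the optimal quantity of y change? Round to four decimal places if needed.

Δy* = 23.75

Let x' = x−20, y' = y−2. MRS = (1/5)·y'/x' = P_x/P_y.
After buying the subsistence bundle (20, 2), a share 1/6 of the remaining income goes to x: x* = 20 + 1/6·(M − 20P_x − 2P_y)/P_x.
Discretionary income = 304 − 20·3 − 2·8 = 228; y* = 2 + 5/6·228/8 = 25.75.
At M' = 532: y* = 49.5. Change: 49.5 − 25.75 = 23.75.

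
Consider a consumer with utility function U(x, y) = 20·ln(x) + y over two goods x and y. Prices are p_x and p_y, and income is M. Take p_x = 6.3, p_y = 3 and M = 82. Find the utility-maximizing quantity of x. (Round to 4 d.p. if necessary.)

Set MRS = p_x/p_y: (20/x)/1 = p_x/p_y.
So x*(p_x,p_y) = 20·p_y/p_x, independent of income; and y* = (M − 20·p_y)/p_y.
At the given prices: x* = 20·3/6.3 = 9.5238.

x* = 9.5238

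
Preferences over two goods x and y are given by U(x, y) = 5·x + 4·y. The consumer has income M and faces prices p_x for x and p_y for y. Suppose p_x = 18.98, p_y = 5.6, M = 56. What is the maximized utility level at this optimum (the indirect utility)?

V = 40

Perfect substitutes: compare marginal utility per dollar. 5/p_x vs 4/p_y → 0.2634 vs 0.7143.
y gives more utility per dollar, so spend all income on y: y* = M/p_y, x* = 0.
Numerically: x* = 0, y* = 10.
Utility at the optimum: U(0, 10) = 40.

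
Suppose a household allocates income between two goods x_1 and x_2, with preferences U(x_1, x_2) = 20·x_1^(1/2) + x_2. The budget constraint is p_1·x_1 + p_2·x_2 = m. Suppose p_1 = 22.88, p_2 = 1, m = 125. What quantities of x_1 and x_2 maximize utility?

MU_x_1 = 10/√x_1, MU_x_2 = 1. Tangency: 10/√x_1 = p_1/p_2.
Thus x_1* = (10·p_2/p_1)² — independent of m — with the rest of income spent on x_2.
Plugging in: x_1* = (10·1/22.88)² = 0.191, x_2* = 120.6294.

x_1* = 0.191, x_2* = 120.6294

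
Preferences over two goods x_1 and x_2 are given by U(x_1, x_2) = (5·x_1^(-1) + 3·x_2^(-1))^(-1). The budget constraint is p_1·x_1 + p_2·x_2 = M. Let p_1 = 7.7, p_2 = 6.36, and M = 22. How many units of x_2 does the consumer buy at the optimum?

x_2* = 1.4291

MU_x_1 ∝ 5·x_1^(-2), MU_x_2 ∝ 3·x_2^(-2), so MRS = (5/3)·(x_2/x_1)^(2) = p_1/p_2.
Solve for the ratio: x_2/x_1 = [(3/5)·p_1/p_2]^(0.5).
Substitute x_2 = (x_2/x_1)·x_1 into the budget: x_1* = M/(p_1 + p_2·(x_2/x_1)).
Numerically x_2/x_1 = 0.8523, so x_1* = 22/(7.7 + 6.36·0.8523) = 1.6767 and x_2* = 0.8523·1.6767 = 1.4291.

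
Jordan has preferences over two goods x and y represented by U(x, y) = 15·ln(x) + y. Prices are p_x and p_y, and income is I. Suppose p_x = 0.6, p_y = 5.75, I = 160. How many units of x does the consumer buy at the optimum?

x* = 143.75

So x*(p_x,p_y) = 15·p_y/p_x, independent of income; and y* = (I − 15·p_y)/p_y.
At the given prices: x* = 15·5.75/0.6 = 143.75.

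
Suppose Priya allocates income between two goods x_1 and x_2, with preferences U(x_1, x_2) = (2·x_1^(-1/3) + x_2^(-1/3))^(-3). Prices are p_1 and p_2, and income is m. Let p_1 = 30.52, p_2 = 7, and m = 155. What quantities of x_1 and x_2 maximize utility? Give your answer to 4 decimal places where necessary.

x_1* = 3.5981, x_2* = 6.4552

MU_x_1 ∝ 2·x_1^(-4/3), MU_x_2 ∝ x_2^(-4/3), so MRS = 2·(x_2/x_1)^(4/3) = p_1/p_2.
Hence x_2/x_1 = ((1/2)·p_1/p_2)^(1/(4/3)), i.e. raised to the 0.75 power.
Substitute x_2 = (x_2/x_1)·x_1 into the budget: x_1* = m/(p_1 + p_2·(x_2/x_1)).
Numerically x_2/x_1 = 1.794082, so x_1* = 155/(30.52 + 7·1.794082) = 3.5981 and x_2* = 1.794082·3.5981 = 6.4552.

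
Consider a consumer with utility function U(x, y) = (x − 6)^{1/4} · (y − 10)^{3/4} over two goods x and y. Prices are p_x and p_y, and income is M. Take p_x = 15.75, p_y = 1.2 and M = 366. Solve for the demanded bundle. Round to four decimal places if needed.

After buying the subsistence bundle (6, 10), a share 0.25 of the remaining income goes to x: x* = 6 + 0.25·(M − 6p_x − 10p_y)/p_x.
Discretionary income = 366 − 6·15.75 − 10·1.2 = 259.5; x* = 6 + 0.25·259.5/15.75 = 10.119; y* = 10 + 0.75·259.5/1.2 = 172.1875.

x* = 10.119, y* = 172.1875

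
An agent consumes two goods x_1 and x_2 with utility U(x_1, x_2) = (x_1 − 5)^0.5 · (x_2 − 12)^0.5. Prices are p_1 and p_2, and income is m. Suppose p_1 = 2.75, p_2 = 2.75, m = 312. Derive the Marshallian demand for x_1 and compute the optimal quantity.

x_1* = 53.2273

Let x_1' = x_1−5, x_2' = x_2−12. MRS = x_2'/x_1' = p_1/p_2.
After buying the subsistence bundle (5, 12), a share 0.5 of the remaining income goes to x_1: x_1* = 5 + 0.5·(m − 5p_1 − 12p_2)/p_1.
Discretionary income = 312 − 5·2.75 − 12·2.75 = 265.25; x_1* = 5 + 0.5·265.25/2.75 = 53.2273.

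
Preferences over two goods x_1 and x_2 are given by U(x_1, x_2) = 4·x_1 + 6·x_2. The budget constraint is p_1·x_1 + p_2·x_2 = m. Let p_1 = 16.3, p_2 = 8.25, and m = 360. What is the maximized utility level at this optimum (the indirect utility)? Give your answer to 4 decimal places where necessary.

Perfect substitutes: compare marginal utility per dollar. 4/p_1 vs 6/p_2 → 0.2454 vs 0.7273.
x_2 gives more utility per dollar, so spend all income on x_2: x_2* = m/p_2, x_1* = 0.
Numerically: x_1* = 0, x_2* = 43.6364.
Utility at the optimum: U(0, 43.6364) = 261.8182.

V = 261.8182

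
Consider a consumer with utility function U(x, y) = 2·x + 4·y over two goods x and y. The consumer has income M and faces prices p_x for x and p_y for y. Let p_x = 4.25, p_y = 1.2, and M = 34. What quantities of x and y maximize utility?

Perfect substitutes: compare marginal utility per dollar. 2/p_x vs 4/p_y → 0.4706 vs 3.3333.
y gives more utility per dollar, so spend all income on y: y* = M/p_y, x* = 0.
Numerically: x* = 0, y* = 28.3333.

x* = 0, y* = 28.3333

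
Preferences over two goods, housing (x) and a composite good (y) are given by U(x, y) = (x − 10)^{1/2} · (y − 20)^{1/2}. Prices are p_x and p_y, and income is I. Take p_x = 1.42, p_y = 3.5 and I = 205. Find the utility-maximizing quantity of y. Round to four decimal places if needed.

y* = 37.2571

Let x' = x−10, y' = y−20. MRS = y'/x' = p_x/p_y.
Substituting into the budget: x* = 10 + 0.5·(I − 10·p_x − 20·p_y)/p_x, and y* = 20 + 0.5·(…)/p_y.
Discretionary income = 205 − 10·1.42 − 20·3.5 = 120.8; y* = 20 + 0.5·120.8/3.5 = 37.2571.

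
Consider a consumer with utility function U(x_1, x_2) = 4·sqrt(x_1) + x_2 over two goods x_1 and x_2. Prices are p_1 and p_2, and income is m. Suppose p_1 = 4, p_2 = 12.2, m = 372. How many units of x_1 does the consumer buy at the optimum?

Set MRS = p_1/p_2: 2·x_1^(−1/2) = p_1/p_2.
Solve: √x_1 = 2·p_2/p_1, so x_1*(p_1,p_2) = (2·p_2/p_1)², and x_2* = (m − p_1·x_1*)/p_2.
Plugging in: x_1* = (2·12.2/4)² = 37.21.

x_1* = 37.21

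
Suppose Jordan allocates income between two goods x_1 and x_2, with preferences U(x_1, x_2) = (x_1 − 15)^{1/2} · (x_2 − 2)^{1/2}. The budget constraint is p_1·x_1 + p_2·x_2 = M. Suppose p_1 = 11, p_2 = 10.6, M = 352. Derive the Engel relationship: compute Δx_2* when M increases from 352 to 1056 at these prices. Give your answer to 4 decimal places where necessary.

Discretionary income = 352 − 15·11 − 2·10.6 = 165.8; x_2* = 2 + 0.5·165.8/10.6 = 9.8208.
At M' = 1056: x_2* = 43.0283. Change: 43.0283 − 9.8208 = 33.2075.

Δx_2* = 33.2075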